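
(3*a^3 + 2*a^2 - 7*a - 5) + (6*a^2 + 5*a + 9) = 3*a^3 + 8*a^2 - 2*a + 4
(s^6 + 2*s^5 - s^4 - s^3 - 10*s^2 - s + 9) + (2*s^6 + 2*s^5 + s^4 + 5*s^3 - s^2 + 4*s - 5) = 3*s^6 + 4*s^5 + 4*s^3 - 11*s^2 + 3*s + 4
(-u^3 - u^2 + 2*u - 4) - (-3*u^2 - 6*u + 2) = -u^3 + 2*u^2 + 8*u - 6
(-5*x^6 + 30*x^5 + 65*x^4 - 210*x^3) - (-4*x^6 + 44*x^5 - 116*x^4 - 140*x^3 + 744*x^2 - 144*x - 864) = -x^6 - 14*x^5 + 181*x^4 - 70*x^3 - 744*x^2 + 144*x + 864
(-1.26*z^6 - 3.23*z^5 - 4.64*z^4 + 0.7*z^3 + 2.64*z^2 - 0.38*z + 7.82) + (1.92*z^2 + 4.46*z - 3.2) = -1.26*z^6 - 3.23*z^5 - 4.64*z^4 + 0.7*z^3 + 4.56*z^2 + 4.08*z + 4.62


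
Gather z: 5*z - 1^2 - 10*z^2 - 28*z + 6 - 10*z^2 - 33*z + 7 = -20*z^2 - 56*z + 12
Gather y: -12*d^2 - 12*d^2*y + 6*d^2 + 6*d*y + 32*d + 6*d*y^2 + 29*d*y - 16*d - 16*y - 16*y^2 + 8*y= -6*d^2 + 16*d + y^2*(6*d - 16) + y*(-12*d^2 + 35*d - 8)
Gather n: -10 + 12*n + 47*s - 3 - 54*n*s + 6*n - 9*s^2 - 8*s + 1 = n*(18 - 54*s) - 9*s^2 + 39*s - 12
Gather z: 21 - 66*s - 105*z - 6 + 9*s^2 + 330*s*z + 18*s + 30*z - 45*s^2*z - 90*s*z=9*s^2 - 48*s + z*(-45*s^2 + 240*s - 75) + 15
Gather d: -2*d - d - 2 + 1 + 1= -3*d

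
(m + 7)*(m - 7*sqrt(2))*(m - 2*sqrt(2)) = m^3 - 9*sqrt(2)*m^2 + 7*m^2 - 63*sqrt(2)*m + 28*m + 196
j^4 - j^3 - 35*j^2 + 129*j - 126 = (j - 3)^2*(j - 2)*(j + 7)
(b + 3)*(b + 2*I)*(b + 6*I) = b^3 + 3*b^2 + 8*I*b^2 - 12*b + 24*I*b - 36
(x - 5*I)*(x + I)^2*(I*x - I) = I*x^4 + 3*x^3 - I*x^3 - 3*x^2 + 9*I*x^2 - 5*x - 9*I*x + 5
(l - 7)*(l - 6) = l^2 - 13*l + 42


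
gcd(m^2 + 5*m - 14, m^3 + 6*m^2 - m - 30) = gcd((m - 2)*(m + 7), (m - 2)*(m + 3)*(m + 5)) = m - 2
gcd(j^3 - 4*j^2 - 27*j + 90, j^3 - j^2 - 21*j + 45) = j^2 + 2*j - 15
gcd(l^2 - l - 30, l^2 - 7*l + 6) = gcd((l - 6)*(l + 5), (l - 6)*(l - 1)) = l - 6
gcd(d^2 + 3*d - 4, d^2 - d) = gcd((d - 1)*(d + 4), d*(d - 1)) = d - 1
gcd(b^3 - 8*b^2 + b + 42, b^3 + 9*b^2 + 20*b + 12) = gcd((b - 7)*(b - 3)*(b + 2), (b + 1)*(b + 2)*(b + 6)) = b + 2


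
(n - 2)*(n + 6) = n^2 + 4*n - 12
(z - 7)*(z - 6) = z^2 - 13*z + 42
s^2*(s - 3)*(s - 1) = s^4 - 4*s^3 + 3*s^2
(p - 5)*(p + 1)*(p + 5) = p^3 + p^2 - 25*p - 25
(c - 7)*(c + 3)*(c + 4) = c^3 - 37*c - 84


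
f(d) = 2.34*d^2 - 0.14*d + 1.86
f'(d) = 4.68*d - 0.14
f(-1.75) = 9.27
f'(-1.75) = -8.33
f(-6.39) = 98.30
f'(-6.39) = -30.05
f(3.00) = 22.50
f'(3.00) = 13.90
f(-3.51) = 31.18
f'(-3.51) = -16.57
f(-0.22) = 2.00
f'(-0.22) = -1.17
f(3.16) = 24.78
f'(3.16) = 14.65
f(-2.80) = 20.60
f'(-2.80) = -13.24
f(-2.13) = 12.77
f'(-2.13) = -10.11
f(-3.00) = 23.34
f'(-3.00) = -14.18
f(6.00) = 85.26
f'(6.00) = 27.94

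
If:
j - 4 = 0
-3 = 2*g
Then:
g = -3/2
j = 4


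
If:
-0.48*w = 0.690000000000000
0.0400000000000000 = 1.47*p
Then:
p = 0.03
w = -1.44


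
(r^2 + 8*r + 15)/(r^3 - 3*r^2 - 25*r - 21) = (r + 5)/(r^2 - 6*r - 7)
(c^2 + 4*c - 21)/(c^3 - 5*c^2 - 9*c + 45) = (c + 7)/(c^2 - 2*c - 15)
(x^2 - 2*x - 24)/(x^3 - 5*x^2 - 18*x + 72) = 1/(x - 3)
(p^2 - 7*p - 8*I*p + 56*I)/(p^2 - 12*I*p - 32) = (p - 7)/(p - 4*I)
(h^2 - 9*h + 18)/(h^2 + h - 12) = (h - 6)/(h + 4)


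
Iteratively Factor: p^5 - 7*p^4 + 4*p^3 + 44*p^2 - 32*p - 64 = (p - 2)*(p^4 - 5*p^3 - 6*p^2 + 32*p + 32) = (p - 2)*(p + 1)*(p^3 - 6*p^2 + 32) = (p - 4)*(p - 2)*(p + 1)*(p^2 - 2*p - 8) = (p - 4)^2*(p - 2)*(p + 1)*(p + 2)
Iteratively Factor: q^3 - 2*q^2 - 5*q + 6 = (q - 3)*(q^2 + q - 2) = (q - 3)*(q - 1)*(q + 2)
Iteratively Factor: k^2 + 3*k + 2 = (k + 2)*(k + 1)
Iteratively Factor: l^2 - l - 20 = (l + 4)*(l - 5)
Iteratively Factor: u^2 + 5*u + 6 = (u + 3)*(u + 2)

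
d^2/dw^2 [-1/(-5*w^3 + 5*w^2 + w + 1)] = 2*(5*(1 - 3*w)*(-5*w^3 + 5*w^2 + w + 1) - (-15*w^2 + 10*w + 1)^2)/(-5*w^3 + 5*w^2 + w + 1)^3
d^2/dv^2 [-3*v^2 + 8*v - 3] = -6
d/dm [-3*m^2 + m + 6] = 1 - 6*m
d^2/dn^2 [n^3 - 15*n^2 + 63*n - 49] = 6*n - 30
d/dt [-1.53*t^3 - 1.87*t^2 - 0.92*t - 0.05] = -4.59*t^2 - 3.74*t - 0.92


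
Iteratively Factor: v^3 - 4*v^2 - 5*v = (v - 5)*(v^2 + v) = v*(v - 5)*(v + 1)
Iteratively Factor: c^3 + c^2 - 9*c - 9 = (c + 1)*(c^2 - 9) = (c - 3)*(c + 1)*(c + 3)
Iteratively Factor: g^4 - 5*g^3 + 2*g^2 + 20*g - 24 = (g - 2)*(g^3 - 3*g^2 - 4*g + 12) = (g - 3)*(g - 2)*(g^2 - 4) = (g - 3)*(g - 2)*(g + 2)*(g - 2)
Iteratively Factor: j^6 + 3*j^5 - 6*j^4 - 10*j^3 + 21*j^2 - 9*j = (j - 1)*(j^5 + 4*j^4 - 2*j^3 - 12*j^2 + 9*j) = (j - 1)*(j + 3)*(j^4 + j^3 - 5*j^2 + 3*j) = (j - 1)^2*(j + 3)*(j^3 + 2*j^2 - 3*j) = j*(j - 1)^2*(j + 3)*(j^2 + 2*j - 3) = j*(j - 1)^3*(j + 3)*(j + 3)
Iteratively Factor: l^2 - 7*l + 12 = (l - 4)*(l - 3)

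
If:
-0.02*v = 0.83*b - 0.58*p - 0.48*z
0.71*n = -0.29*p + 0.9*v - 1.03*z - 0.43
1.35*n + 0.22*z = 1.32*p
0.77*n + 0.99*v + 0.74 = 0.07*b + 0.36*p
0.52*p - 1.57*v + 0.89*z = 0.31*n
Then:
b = -0.94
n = 0.86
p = 0.50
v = -1.30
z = -2.29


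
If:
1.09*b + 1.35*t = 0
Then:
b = -1.23853211009174*t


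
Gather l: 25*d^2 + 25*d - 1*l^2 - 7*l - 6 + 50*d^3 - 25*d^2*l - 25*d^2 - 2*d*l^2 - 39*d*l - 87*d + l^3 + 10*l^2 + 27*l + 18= 50*d^3 - 62*d + l^3 + l^2*(9 - 2*d) + l*(-25*d^2 - 39*d + 20) + 12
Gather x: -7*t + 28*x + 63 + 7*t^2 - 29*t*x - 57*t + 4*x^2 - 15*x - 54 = 7*t^2 - 64*t + 4*x^2 + x*(13 - 29*t) + 9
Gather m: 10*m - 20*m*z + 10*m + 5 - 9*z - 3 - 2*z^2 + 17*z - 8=m*(20 - 20*z) - 2*z^2 + 8*z - 6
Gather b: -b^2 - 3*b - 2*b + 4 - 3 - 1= -b^2 - 5*b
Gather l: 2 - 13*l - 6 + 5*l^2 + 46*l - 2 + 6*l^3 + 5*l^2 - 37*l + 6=6*l^3 + 10*l^2 - 4*l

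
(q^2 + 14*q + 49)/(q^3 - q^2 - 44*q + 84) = (q + 7)/(q^2 - 8*q + 12)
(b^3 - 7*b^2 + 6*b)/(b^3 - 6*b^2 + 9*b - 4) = b*(b - 6)/(b^2 - 5*b + 4)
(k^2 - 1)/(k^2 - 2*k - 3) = (k - 1)/(k - 3)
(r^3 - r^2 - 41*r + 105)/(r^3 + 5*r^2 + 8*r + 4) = (r^3 - r^2 - 41*r + 105)/(r^3 + 5*r^2 + 8*r + 4)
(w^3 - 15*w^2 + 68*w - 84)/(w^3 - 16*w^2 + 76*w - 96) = (w - 7)/(w - 8)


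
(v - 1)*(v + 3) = v^2 + 2*v - 3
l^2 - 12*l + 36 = (l - 6)^2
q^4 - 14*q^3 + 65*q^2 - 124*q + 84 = (q - 7)*(q - 3)*(q - 2)^2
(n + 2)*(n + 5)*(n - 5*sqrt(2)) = n^3 - 5*sqrt(2)*n^2 + 7*n^2 - 35*sqrt(2)*n + 10*n - 50*sqrt(2)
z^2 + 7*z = z*(z + 7)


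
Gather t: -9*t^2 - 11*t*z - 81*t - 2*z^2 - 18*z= -9*t^2 + t*(-11*z - 81) - 2*z^2 - 18*z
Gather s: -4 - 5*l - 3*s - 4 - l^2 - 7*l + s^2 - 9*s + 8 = -l^2 - 12*l + s^2 - 12*s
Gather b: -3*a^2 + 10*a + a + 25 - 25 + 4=-3*a^2 + 11*a + 4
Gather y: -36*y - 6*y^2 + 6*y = -6*y^2 - 30*y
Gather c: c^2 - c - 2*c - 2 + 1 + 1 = c^2 - 3*c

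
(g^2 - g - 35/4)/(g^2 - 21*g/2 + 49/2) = (g + 5/2)/(g - 7)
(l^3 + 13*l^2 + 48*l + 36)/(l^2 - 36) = (l^2 + 7*l + 6)/(l - 6)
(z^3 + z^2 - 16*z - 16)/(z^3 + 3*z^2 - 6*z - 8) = (z - 4)/(z - 2)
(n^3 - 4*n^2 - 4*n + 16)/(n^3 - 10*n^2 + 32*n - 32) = (n + 2)/(n - 4)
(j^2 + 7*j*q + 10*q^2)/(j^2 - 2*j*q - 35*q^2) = (-j - 2*q)/(-j + 7*q)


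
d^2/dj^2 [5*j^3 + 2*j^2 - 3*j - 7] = 30*j + 4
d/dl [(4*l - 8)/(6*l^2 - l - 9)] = 4*(6*l^2 - l - (l - 2)*(12*l - 1) - 9)/(-6*l^2 + l + 9)^2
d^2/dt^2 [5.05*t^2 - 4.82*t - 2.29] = 10.1000000000000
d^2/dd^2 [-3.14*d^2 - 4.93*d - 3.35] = -6.28000000000000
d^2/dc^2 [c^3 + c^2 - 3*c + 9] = 6*c + 2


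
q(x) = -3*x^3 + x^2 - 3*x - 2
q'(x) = -9*x^2 + 2*x - 3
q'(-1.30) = -20.81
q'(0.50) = -4.25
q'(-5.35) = -271.30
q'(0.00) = -3.00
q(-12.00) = 5362.00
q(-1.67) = 19.77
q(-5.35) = 502.06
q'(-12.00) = -1323.00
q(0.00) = -2.00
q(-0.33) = -0.79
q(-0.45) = -0.17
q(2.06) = -30.16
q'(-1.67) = -31.44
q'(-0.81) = -10.52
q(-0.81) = 2.68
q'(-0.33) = -4.64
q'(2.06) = -37.07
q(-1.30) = 10.18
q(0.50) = -3.62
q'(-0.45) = -5.72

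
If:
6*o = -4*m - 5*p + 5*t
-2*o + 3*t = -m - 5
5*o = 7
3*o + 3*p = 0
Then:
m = -76/85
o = 7/5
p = -7/5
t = -37/85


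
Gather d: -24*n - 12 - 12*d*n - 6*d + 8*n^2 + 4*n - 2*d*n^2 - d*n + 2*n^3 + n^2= d*(-2*n^2 - 13*n - 6) + 2*n^3 + 9*n^2 - 20*n - 12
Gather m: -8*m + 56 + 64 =120 - 8*m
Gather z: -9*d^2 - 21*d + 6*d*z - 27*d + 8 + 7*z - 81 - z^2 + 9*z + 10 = -9*d^2 - 48*d - z^2 + z*(6*d + 16) - 63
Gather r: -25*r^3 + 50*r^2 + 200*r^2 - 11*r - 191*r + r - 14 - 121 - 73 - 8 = -25*r^3 + 250*r^2 - 201*r - 216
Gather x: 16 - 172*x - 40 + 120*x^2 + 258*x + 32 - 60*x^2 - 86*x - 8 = 60*x^2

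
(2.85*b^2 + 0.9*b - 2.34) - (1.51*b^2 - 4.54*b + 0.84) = 1.34*b^2 + 5.44*b - 3.18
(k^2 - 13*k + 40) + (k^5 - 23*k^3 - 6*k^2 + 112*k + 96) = k^5 - 23*k^3 - 5*k^2 + 99*k + 136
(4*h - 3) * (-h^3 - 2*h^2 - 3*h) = -4*h^4 - 5*h^3 - 6*h^2 + 9*h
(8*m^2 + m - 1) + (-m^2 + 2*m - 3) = 7*m^2 + 3*m - 4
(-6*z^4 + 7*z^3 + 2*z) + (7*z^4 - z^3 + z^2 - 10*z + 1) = z^4 + 6*z^3 + z^2 - 8*z + 1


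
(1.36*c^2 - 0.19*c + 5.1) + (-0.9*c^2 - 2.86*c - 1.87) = 0.46*c^2 - 3.05*c + 3.23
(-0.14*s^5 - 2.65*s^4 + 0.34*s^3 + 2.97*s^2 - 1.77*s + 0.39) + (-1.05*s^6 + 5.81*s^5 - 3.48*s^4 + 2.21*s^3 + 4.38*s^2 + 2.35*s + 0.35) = -1.05*s^6 + 5.67*s^5 - 6.13*s^4 + 2.55*s^3 + 7.35*s^2 + 0.58*s + 0.74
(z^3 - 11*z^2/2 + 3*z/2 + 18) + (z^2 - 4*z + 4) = z^3 - 9*z^2/2 - 5*z/2 + 22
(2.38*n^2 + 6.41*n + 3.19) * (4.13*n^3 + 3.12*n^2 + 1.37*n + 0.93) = 9.8294*n^5 + 33.8989*n^4 + 36.4345*n^3 + 20.9479*n^2 + 10.3316*n + 2.9667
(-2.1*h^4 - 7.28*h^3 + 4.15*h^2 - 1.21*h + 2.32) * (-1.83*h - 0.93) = 3.843*h^5 + 15.2754*h^4 - 0.8241*h^3 - 1.6452*h^2 - 3.1203*h - 2.1576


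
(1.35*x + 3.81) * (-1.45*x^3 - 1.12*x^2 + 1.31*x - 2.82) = -1.9575*x^4 - 7.0365*x^3 - 2.4987*x^2 + 1.1841*x - 10.7442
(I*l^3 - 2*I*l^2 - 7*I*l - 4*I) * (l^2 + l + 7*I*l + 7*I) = I*l^5 - 7*l^4 - I*l^4 + 7*l^3 - 9*I*l^3 + 63*l^2 - 11*I*l^2 + 77*l - 4*I*l + 28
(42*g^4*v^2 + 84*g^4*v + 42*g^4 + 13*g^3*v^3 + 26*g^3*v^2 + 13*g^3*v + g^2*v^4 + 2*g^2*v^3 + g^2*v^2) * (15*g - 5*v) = 630*g^5*v^2 + 1260*g^5*v + 630*g^5 - 15*g^4*v^3 - 30*g^4*v^2 - 15*g^4*v - 50*g^3*v^4 - 100*g^3*v^3 - 50*g^3*v^2 - 5*g^2*v^5 - 10*g^2*v^4 - 5*g^2*v^3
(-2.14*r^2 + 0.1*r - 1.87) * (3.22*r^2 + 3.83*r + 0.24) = -6.8908*r^4 - 7.8742*r^3 - 6.152*r^2 - 7.1381*r - 0.4488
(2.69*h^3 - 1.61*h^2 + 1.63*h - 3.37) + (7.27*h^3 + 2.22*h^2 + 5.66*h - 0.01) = 9.96*h^3 + 0.61*h^2 + 7.29*h - 3.38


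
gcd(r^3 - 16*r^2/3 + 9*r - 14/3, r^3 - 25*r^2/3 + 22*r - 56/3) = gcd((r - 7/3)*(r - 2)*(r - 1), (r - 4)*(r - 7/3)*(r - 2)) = r^2 - 13*r/3 + 14/3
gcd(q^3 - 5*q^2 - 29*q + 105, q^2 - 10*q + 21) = q^2 - 10*q + 21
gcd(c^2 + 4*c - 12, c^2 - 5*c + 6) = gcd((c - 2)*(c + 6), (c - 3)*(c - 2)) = c - 2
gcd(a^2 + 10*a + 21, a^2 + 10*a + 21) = a^2 + 10*a + 21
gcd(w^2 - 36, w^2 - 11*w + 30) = w - 6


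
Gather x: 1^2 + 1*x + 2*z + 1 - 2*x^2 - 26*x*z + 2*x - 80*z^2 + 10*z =-2*x^2 + x*(3 - 26*z) - 80*z^2 + 12*z + 2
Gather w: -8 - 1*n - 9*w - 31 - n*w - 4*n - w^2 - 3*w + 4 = -5*n - w^2 + w*(-n - 12) - 35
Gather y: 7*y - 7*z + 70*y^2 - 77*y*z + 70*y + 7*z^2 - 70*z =70*y^2 + y*(77 - 77*z) + 7*z^2 - 77*z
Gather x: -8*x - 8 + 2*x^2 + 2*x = 2*x^2 - 6*x - 8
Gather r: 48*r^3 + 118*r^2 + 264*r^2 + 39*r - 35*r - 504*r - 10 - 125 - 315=48*r^3 + 382*r^2 - 500*r - 450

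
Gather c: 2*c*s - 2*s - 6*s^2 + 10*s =2*c*s - 6*s^2 + 8*s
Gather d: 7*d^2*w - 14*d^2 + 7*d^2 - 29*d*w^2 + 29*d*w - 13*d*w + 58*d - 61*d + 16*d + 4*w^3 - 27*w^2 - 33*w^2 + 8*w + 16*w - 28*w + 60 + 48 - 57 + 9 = d^2*(7*w - 7) + d*(-29*w^2 + 16*w + 13) + 4*w^3 - 60*w^2 - 4*w + 60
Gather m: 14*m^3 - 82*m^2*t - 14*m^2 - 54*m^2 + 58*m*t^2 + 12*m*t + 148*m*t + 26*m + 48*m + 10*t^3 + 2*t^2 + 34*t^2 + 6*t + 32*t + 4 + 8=14*m^3 + m^2*(-82*t - 68) + m*(58*t^2 + 160*t + 74) + 10*t^3 + 36*t^2 + 38*t + 12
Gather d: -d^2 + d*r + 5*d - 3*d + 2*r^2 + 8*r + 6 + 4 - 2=-d^2 + d*(r + 2) + 2*r^2 + 8*r + 8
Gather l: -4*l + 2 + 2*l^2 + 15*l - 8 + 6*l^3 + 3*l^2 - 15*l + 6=6*l^3 + 5*l^2 - 4*l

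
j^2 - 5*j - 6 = (j - 6)*(j + 1)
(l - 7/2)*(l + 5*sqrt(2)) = l^2 - 7*l/2 + 5*sqrt(2)*l - 35*sqrt(2)/2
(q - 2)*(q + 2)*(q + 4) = q^3 + 4*q^2 - 4*q - 16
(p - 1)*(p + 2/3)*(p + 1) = p^3 + 2*p^2/3 - p - 2/3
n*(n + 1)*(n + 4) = n^3 + 5*n^2 + 4*n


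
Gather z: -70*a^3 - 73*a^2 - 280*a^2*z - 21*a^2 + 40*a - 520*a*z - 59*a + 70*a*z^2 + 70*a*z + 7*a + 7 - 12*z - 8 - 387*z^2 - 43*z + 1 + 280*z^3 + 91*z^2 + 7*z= -70*a^3 - 94*a^2 - 12*a + 280*z^3 + z^2*(70*a - 296) + z*(-280*a^2 - 450*a - 48)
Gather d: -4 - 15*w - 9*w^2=-9*w^2 - 15*w - 4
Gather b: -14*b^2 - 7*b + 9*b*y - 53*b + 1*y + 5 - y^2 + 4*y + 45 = -14*b^2 + b*(9*y - 60) - y^2 + 5*y + 50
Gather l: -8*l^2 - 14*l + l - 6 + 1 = -8*l^2 - 13*l - 5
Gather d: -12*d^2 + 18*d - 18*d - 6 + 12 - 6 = -12*d^2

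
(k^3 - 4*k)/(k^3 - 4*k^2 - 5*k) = (4 - k^2)/(-k^2 + 4*k + 5)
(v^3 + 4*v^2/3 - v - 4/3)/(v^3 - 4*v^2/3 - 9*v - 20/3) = (3*v^2 + v - 4)/(3*v^2 - 7*v - 20)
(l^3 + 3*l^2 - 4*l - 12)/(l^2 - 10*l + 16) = (l^2 + 5*l + 6)/(l - 8)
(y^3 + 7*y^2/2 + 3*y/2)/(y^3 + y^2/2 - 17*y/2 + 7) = y*(2*y^2 + 7*y + 3)/(2*y^3 + y^2 - 17*y + 14)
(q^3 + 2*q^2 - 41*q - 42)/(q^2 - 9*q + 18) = (q^2 + 8*q + 7)/(q - 3)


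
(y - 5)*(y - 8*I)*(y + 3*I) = y^3 - 5*y^2 - 5*I*y^2 + 24*y + 25*I*y - 120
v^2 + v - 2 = (v - 1)*(v + 2)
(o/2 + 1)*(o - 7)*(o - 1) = o^3/2 - 3*o^2 - 9*o/2 + 7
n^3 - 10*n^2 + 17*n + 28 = (n - 7)*(n - 4)*(n + 1)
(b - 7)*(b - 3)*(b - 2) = b^3 - 12*b^2 + 41*b - 42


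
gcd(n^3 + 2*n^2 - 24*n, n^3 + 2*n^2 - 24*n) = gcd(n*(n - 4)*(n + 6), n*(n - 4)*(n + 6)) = n^3 + 2*n^2 - 24*n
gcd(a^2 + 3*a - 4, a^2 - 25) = 1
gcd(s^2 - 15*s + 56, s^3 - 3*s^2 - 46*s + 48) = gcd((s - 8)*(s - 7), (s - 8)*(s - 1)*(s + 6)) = s - 8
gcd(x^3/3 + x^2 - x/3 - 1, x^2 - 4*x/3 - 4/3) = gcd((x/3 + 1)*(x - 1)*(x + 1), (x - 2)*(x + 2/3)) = 1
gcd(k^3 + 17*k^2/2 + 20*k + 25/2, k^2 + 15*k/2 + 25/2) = k^2 + 15*k/2 + 25/2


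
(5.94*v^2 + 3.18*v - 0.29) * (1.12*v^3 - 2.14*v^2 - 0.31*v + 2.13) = 6.6528*v^5 - 9.15*v^4 - 8.9714*v^3 + 12.287*v^2 + 6.8633*v - 0.6177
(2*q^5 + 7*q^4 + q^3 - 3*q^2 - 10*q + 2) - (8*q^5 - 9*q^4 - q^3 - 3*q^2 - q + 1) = -6*q^5 + 16*q^4 + 2*q^3 - 9*q + 1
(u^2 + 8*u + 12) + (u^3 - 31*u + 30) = u^3 + u^2 - 23*u + 42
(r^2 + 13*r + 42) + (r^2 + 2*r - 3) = 2*r^2 + 15*r + 39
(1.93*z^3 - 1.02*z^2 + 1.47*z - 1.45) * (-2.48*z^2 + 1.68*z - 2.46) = -4.7864*z^5 + 5.772*z^4 - 10.107*z^3 + 8.5748*z^2 - 6.0522*z + 3.567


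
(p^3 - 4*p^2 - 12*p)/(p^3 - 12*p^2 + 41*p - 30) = p*(p + 2)/(p^2 - 6*p + 5)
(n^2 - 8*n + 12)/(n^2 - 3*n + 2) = (n - 6)/(n - 1)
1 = 1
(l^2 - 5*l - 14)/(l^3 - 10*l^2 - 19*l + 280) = (l + 2)/(l^2 - 3*l - 40)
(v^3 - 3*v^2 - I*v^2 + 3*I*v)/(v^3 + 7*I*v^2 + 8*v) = (v - 3)/(v + 8*I)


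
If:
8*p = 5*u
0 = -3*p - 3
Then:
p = -1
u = -8/5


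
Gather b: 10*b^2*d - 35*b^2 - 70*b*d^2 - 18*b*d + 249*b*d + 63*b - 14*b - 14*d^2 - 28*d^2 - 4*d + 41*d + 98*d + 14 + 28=b^2*(10*d - 35) + b*(-70*d^2 + 231*d + 49) - 42*d^2 + 135*d + 42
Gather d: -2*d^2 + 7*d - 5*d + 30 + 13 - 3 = -2*d^2 + 2*d + 40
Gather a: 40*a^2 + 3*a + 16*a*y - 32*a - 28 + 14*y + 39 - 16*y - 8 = 40*a^2 + a*(16*y - 29) - 2*y + 3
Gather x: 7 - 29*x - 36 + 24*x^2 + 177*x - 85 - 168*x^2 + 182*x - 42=-144*x^2 + 330*x - 156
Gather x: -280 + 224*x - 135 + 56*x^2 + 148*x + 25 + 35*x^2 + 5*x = 91*x^2 + 377*x - 390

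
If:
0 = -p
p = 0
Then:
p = 0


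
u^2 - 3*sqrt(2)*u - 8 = (u - 4*sqrt(2))*(u + sqrt(2))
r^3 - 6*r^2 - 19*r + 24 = (r - 8)*(r - 1)*(r + 3)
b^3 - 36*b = b*(b - 6)*(b + 6)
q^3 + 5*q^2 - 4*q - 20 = (q - 2)*(q + 2)*(q + 5)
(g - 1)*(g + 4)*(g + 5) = g^3 + 8*g^2 + 11*g - 20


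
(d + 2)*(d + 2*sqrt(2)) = d^2 + 2*d + 2*sqrt(2)*d + 4*sqrt(2)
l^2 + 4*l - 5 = (l - 1)*(l + 5)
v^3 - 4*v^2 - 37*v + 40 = (v - 8)*(v - 1)*(v + 5)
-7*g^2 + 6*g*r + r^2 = (-g + r)*(7*g + r)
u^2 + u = u*(u + 1)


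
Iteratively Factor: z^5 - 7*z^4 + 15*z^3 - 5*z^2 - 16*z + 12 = (z - 2)*(z^4 - 5*z^3 + 5*z^2 + 5*z - 6) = (z - 2)^2*(z^3 - 3*z^2 - z + 3) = (z - 3)*(z - 2)^2*(z^2 - 1) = (z - 3)*(z - 2)^2*(z + 1)*(z - 1)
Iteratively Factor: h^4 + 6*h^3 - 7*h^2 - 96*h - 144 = (h + 3)*(h^3 + 3*h^2 - 16*h - 48) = (h + 3)^2*(h^2 - 16) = (h - 4)*(h + 3)^2*(h + 4)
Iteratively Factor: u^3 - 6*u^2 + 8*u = (u)*(u^2 - 6*u + 8) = u*(u - 2)*(u - 4)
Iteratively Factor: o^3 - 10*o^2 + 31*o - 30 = (o - 2)*(o^2 - 8*o + 15) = (o - 5)*(o - 2)*(o - 3)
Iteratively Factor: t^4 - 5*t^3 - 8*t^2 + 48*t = (t + 3)*(t^3 - 8*t^2 + 16*t) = (t - 4)*(t + 3)*(t^2 - 4*t) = (t - 4)^2*(t + 3)*(t)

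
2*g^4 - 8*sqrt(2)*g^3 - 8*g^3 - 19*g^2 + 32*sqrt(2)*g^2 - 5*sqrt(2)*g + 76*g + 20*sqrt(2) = (g - 4)*(g - 5*sqrt(2))*(sqrt(2)*g + 1)^2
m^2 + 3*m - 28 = (m - 4)*(m + 7)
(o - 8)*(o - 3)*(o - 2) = o^3 - 13*o^2 + 46*o - 48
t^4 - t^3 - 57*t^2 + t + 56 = (t - 8)*(t - 1)*(t + 1)*(t + 7)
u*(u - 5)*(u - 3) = u^3 - 8*u^2 + 15*u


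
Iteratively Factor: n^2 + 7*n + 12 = (n + 4)*(n + 3)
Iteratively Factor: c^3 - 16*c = (c)*(c^2 - 16) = c*(c - 4)*(c + 4)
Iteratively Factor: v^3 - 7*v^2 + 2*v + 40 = (v - 4)*(v^2 - 3*v - 10) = (v - 5)*(v - 4)*(v + 2)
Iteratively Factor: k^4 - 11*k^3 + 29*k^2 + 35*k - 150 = (k - 3)*(k^3 - 8*k^2 + 5*k + 50) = (k - 5)*(k - 3)*(k^2 - 3*k - 10) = (k - 5)^2*(k - 3)*(k + 2)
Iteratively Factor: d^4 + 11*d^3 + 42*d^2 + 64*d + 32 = (d + 1)*(d^3 + 10*d^2 + 32*d + 32) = (d + 1)*(d + 2)*(d^2 + 8*d + 16) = (d + 1)*(d + 2)*(d + 4)*(d + 4)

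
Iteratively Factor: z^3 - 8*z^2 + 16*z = (z - 4)*(z^2 - 4*z) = (z - 4)^2*(z)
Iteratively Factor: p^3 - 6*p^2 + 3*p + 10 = (p - 2)*(p^2 - 4*p - 5) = (p - 2)*(p + 1)*(p - 5)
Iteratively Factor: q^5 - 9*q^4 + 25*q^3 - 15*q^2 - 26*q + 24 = (q - 1)*(q^4 - 8*q^3 + 17*q^2 + 2*q - 24) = (q - 4)*(q - 1)*(q^3 - 4*q^2 + q + 6) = (q - 4)*(q - 1)*(q + 1)*(q^2 - 5*q + 6) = (q - 4)*(q - 2)*(q - 1)*(q + 1)*(q - 3)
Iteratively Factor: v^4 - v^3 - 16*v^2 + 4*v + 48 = (v + 3)*(v^3 - 4*v^2 - 4*v + 16) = (v + 2)*(v + 3)*(v^2 - 6*v + 8) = (v - 4)*(v + 2)*(v + 3)*(v - 2)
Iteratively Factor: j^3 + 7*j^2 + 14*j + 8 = (j + 2)*(j^2 + 5*j + 4) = (j + 2)*(j + 4)*(j + 1)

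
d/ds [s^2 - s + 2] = 2*s - 1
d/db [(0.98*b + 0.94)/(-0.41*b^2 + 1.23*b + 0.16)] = (0.4018*b^2 + 0.7708*b - 0.9994)/(0.1681*b^4 - 1.0086*b^3 + 1.3817*b^2 + 0.3936*b + 0.0256)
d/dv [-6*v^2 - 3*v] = -12*v - 3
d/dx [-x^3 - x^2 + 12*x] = -3*x^2 - 2*x + 12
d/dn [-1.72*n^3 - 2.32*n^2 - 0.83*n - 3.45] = -5.16*n^2 - 4.64*n - 0.83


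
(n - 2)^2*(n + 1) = n^3 - 3*n^2 + 4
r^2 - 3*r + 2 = (r - 2)*(r - 1)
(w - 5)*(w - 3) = w^2 - 8*w + 15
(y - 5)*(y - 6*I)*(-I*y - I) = -I*y^3 - 6*y^2 + 4*I*y^2 + 24*y + 5*I*y + 30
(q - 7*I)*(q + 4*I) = q^2 - 3*I*q + 28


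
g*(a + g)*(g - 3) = a*g^2 - 3*a*g + g^3 - 3*g^2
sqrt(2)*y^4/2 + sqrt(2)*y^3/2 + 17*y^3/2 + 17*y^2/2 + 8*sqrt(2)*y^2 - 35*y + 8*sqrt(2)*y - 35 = (y - sqrt(2))*(y + 5*sqrt(2)/2)*(y + 7*sqrt(2))*(sqrt(2)*y/2 + sqrt(2)/2)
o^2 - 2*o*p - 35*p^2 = (o - 7*p)*(o + 5*p)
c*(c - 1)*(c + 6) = c^3 + 5*c^2 - 6*c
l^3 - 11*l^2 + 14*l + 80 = (l - 8)*(l - 5)*(l + 2)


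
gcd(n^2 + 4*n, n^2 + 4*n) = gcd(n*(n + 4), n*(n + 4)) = n^2 + 4*n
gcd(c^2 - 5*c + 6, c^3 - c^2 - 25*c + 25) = 1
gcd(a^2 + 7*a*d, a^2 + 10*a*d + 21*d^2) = a + 7*d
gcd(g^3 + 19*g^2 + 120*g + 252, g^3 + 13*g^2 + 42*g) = g^2 + 13*g + 42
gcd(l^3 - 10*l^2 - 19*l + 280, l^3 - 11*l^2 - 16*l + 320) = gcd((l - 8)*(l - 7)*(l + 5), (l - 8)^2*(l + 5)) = l^2 - 3*l - 40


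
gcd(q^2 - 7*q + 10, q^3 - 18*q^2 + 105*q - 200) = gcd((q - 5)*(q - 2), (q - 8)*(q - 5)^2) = q - 5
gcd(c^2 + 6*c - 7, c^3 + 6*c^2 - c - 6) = c - 1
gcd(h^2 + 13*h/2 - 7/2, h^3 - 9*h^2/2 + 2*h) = h - 1/2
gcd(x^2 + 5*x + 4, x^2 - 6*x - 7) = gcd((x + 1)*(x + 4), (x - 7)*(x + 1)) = x + 1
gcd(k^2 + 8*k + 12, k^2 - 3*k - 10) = k + 2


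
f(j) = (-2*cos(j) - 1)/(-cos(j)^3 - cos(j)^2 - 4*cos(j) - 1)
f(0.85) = 0.53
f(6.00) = 0.44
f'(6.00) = -0.08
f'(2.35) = 0.43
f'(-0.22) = -0.06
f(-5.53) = 0.51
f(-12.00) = 0.47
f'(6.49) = 0.06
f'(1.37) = 0.76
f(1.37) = 0.76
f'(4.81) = -1.14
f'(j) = (-2*cos(j) - 1)*(-3*sin(j)*cos(j)^2 - 2*sin(j)*cos(j) - 4*sin(j))/(-cos(j)^3 - cos(j)^2 - 4*cos(j) - 1)^2 + 2*sin(j)/(-cos(j)^3 - cos(j)^2 - 4*cos(j) - 1) = (4*cos(j)^3 + 5*cos(j)^2 + 2*cos(j) + 2)*sin(j)/(cos(j)^3 + cos(j)^2 + 4*cos(j) + 1)^2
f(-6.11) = 0.43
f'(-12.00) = 0.16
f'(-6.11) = 0.05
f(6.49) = 0.43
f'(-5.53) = 0.22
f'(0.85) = 0.26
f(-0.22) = 0.44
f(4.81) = 0.85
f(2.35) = 0.24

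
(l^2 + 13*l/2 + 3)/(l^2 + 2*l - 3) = (l^2 + 13*l/2 + 3)/(l^2 + 2*l - 3)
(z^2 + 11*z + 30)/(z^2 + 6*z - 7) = (z^2 + 11*z + 30)/(z^2 + 6*z - 7)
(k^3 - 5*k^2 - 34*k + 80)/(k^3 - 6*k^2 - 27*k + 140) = (k^2 - 10*k + 16)/(k^2 - 11*k + 28)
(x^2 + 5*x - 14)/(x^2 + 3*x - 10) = (x + 7)/(x + 5)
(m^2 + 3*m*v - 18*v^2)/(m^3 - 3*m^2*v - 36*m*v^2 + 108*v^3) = 1/(m - 6*v)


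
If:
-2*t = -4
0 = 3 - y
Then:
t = 2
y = 3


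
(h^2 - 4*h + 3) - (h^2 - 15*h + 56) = 11*h - 53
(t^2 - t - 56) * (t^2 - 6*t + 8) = t^4 - 7*t^3 - 42*t^2 + 328*t - 448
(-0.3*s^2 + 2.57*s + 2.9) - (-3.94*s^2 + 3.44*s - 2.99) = 3.64*s^2 - 0.87*s + 5.89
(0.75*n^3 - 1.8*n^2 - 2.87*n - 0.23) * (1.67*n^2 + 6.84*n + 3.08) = 1.2525*n^5 + 2.124*n^4 - 14.7949*n^3 - 25.5589*n^2 - 10.4128*n - 0.7084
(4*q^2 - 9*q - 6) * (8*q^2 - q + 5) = 32*q^4 - 76*q^3 - 19*q^2 - 39*q - 30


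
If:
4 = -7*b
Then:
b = -4/7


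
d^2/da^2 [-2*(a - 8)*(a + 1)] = -4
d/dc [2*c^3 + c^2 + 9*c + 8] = 6*c^2 + 2*c + 9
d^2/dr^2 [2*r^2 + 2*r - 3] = 4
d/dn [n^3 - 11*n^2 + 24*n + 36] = 3*n^2 - 22*n + 24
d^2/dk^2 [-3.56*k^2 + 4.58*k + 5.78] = -7.12000000000000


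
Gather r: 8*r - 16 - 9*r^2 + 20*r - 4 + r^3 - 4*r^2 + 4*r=r^3 - 13*r^2 + 32*r - 20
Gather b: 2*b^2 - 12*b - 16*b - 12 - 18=2*b^2 - 28*b - 30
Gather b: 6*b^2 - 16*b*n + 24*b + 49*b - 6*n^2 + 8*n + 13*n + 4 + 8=6*b^2 + b*(73 - 16*n) - 6*n^2 + 21*n + 12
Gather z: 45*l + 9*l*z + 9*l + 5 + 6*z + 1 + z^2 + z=54*l + z^2 + z*(9*l + 7) + 6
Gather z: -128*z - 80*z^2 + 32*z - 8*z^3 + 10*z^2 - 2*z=-8*z^3 - 70*z^2 - 98*z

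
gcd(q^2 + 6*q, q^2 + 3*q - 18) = q + 6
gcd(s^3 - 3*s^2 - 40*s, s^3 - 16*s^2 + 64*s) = s^2 - 8*s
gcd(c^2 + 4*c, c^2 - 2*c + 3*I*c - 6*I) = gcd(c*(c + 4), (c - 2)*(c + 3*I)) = 1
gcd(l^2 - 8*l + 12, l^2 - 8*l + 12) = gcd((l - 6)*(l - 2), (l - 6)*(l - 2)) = l^2 - 8*l + 12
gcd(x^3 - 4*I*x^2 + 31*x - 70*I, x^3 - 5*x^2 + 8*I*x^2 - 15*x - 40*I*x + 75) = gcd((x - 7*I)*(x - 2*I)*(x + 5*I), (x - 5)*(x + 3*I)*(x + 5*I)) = x + 5*I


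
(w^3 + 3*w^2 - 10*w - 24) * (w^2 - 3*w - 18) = w^5 - 37*w^3 - 48*w^2 + 252*w + 432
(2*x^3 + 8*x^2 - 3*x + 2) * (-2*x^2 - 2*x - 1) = -4*x^5 - 20*x^4 - 12*x^3 - 6*x^2 - x - 2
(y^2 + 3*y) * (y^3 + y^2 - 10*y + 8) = y^5 + 4*y^4 - 7*y^3 - 22*y^2 + 24*y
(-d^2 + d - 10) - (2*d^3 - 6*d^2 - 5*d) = -2*d^3 + 5*d^2 + 6*d - 10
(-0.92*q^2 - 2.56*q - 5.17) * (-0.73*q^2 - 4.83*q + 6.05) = 0.6716*q^4 + 6.3124*q^3 + 10.5729*q^2 + 9.4831*q - 31.2785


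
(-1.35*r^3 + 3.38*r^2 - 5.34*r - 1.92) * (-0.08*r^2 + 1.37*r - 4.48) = 0.108*r^5 - 2.1199*r^4 + 11.1058*r^3 - 22.3046*r^2 + 21.2928*r + 8.6016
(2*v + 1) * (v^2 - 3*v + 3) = 2*v^3 - 5*v^2 + 3*v + 3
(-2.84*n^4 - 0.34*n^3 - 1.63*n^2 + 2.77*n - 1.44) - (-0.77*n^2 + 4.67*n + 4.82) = -2.84*n^4 - 0.34*n^3 - 0.86*n^2 - 1.9*n - 6.26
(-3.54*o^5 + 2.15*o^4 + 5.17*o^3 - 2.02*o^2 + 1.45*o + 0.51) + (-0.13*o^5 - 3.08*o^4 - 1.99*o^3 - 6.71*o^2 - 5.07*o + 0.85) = -3.67*o^5 - 0.93*o^4 + 3.18*o^3 - 8.73*o^2 - 3.62*o + 1.36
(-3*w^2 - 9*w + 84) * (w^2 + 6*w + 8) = -3*w^4 - 27*w^3 + 6*w^2 + 432*w + 672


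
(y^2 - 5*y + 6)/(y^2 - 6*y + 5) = (y^2 - 5*y + 6)/(y^2 - 6*y + 5)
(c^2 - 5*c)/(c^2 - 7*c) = (c - 5)/(c - 7)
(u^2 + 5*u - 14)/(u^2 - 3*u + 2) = (u + 7)/(u - 1)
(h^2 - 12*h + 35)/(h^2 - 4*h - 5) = (h - 7)/(h + 1)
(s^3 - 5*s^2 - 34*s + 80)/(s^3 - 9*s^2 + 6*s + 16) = (s + 5)/(s + 1)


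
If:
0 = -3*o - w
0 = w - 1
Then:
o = -1/3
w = 1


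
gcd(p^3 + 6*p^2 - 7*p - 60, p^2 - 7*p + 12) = p - 3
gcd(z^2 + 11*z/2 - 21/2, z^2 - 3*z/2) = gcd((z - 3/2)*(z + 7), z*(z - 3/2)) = z - 3/2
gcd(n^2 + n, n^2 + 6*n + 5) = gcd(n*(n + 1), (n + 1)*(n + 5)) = n + 1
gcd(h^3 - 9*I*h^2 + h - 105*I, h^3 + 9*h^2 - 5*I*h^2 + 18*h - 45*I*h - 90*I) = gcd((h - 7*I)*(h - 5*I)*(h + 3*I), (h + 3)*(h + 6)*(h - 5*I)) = h - 5*I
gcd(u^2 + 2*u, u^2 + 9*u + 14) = u + 2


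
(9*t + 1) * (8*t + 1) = 72*t^2 + 17*t + 1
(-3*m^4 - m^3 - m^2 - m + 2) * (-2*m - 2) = 6*m^5 + 8*m^4 + 4*m^3 + 4*m^2 - 2*m - 4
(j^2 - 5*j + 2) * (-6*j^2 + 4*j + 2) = -6*j^4 + 34*j^3 - 30*j^2 - 2*j + 4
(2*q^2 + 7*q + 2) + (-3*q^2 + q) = -q^2 + 8*q + 2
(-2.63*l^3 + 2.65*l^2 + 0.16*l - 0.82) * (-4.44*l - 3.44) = 11.6772*l^4 - 2.7188*l^3 - 9.8264*l^2 + 3.0904*l + 2.8208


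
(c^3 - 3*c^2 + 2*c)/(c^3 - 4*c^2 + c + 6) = c*(c - 1)/(c^2 - 2*c - 3)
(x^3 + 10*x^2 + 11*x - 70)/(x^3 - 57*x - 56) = (x^2 + 3*x - 10)/(x^2 - 7*x - 8)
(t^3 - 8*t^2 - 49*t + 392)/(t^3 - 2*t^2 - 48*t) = (t^2 - 49)/(t*(t + 6))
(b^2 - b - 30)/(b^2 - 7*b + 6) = (b + 5)/(b - 1)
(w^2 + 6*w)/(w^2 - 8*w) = (w + 6)/(w - 8)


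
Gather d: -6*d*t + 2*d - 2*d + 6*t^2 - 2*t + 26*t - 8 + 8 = -6*d*t + 6*t^2 + 24*t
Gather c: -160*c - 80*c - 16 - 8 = -240*c - 24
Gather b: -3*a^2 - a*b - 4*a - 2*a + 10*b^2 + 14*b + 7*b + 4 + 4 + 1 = -3*a^2 - 6*a + 10*b^2 + b*(21 - a) + 9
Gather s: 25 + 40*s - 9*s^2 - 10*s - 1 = -9*s^2 + 30*s + 24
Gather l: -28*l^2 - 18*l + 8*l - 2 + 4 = -28*l^2 - 10*l + 2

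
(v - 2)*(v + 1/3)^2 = v^3 - 4*v^2/3 - 11*v/9 - 2/9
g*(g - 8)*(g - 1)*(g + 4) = g^4 - 5*g^3 - 28*g^2 + 32*g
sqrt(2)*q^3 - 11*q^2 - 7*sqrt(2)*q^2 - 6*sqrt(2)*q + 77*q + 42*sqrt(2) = (q - 7)*(q - 6*sqrt(2))*(sqrt(2)*q + 1)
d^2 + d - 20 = (d - 4)*(d + 5)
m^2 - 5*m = m*(m - 5)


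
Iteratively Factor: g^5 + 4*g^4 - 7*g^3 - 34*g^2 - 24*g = (g + 1)*(g^4 + 3*g^3 - 10*g^2 - 24*g) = (g - 3)*(g + 1)*(g^3 + 6*g^2 + 8*g) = g*(g - 3)*(g + 1)*(g^2 + 6*g + 8) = g*(g - 3)*(g + 1)*(g + 4)*(g + 2)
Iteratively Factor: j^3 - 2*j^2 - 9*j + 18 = (j + 3)*(j^2 - 5*j + 6) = (j - 2)*(j + 3)*(j - 3)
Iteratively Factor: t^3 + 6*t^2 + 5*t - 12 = (t + 4)*(t^2 + 2*t - 3) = (t + 3)*(t + 4)*(t - 1)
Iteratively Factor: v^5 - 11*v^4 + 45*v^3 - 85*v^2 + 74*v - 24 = (v - 2)*(v^4 - 9*v^3 + 27*v^2 - 31*v + 12) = (v - 2)*(v - 1)*(v^3 - 8*v^2 + 19*v - 12) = (v - 3)*(v - 2)*(v - 1)*(v^2 - 5*v + 4) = (v - 4)*(v - 3)*(v - 2)*(v - 1)*(v - 1)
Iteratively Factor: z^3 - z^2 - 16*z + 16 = (z - 4)*(z^2 + 3*z - 4) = (z - 4)*(z + 4)*(z - 1)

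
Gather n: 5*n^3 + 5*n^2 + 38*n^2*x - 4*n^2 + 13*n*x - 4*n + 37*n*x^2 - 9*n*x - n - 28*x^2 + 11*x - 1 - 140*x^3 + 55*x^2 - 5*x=5*n^3 + n^2*(38*x + 1) + n*(37*x^2 + 4*x - 5) - 140*x^3 + 27*x^2 + 6*x - 1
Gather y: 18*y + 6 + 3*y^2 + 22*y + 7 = 3*y^2 + 40*y + 13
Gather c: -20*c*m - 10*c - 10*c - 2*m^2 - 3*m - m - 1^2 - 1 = c*(-20*m - 20) - 2*m^2 - 4*m - 2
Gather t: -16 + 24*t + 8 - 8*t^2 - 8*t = -8*t^2 + 16*t - 8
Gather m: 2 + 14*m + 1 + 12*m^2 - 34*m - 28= 12*m^2 - 20*m - 25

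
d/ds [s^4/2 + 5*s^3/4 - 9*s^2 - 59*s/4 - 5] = 2*s^3 + 15*s^2/4 - 18*s - 59/4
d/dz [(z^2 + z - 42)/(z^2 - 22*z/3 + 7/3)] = 3*(-25*z^2 + 266*z - 917)/(9*z^4 - 132*z^3 + 526*z^2 - 308*z + 49)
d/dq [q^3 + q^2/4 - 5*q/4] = 3*q^2 + q/2 - 5/4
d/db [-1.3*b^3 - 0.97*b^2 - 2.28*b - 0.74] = -3.9*b^2 - 1.94*b - 2.28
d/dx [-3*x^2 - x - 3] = -6*x - 1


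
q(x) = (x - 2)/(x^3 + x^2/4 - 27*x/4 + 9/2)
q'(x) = (x - 2)*(-3*x^2 - x/2 + 27/4)/(x^3 + x^2/4 - 27*x/4 + 9/2)^2 + 1/(x^3 + x^2/4 - 27*x/4 + 9/2)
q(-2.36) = -0.50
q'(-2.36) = 0.62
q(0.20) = -0.57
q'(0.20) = -0.86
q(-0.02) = -0.44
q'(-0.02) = -0.42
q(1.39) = 0.36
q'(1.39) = -0.64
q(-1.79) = -0.33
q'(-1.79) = 0.14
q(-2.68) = -0.91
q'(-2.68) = 2.58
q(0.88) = 1.98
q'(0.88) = -15.76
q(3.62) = 0.05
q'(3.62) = -0.03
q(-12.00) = 0.01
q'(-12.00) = 0.00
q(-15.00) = 0.01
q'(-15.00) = 0.00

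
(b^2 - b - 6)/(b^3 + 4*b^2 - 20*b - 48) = (b - 3)/(b^2 + 2*b - 24)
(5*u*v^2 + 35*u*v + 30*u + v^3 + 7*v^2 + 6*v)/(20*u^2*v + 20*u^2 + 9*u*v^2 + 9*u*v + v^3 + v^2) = (v + 6)/(4*u + v)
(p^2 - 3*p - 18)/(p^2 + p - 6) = (p - 6)/(p - 2)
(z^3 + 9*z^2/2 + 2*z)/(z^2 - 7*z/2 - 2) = z*(z + 4)/(z - 4)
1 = 1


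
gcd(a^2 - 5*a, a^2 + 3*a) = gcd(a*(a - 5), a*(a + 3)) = a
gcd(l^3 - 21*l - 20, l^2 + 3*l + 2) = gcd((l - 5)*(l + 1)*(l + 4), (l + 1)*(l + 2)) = l + 1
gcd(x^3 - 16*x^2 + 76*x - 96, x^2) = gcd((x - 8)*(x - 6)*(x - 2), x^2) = 1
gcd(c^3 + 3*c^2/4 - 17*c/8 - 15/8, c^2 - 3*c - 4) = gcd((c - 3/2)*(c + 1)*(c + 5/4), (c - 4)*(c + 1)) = c + 1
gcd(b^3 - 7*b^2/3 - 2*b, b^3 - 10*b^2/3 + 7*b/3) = b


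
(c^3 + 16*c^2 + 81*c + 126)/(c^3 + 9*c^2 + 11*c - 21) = (c + 6)/(c - 1)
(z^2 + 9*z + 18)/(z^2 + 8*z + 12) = (z + 3)/(z + 2)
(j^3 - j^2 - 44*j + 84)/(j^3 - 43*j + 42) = (j - 2)/(j - 1)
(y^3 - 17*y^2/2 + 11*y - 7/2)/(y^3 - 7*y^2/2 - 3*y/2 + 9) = (2*y^3 - 17*y^2 + 22*y - 7)/(2*y^3 - 7*y^2 - 3*y + 18)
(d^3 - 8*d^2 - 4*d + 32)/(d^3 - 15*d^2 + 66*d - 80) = (d + 2)/(d - 5)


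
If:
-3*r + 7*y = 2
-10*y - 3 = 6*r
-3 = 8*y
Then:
No Solution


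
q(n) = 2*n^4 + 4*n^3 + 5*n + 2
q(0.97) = 12.27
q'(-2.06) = -14.01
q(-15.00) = 87677.00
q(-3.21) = 65.99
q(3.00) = 287.00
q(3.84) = 682.56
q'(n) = 8*n^3 + 12*n^2 + 5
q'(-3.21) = -135.96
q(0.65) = 6.71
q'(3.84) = 634.93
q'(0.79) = 16.43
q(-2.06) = -7.25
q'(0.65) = 12.27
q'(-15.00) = -24295.00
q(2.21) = 103.93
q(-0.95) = -4.55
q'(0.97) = 23.59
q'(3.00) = 329.00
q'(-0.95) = 8.97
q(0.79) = 8.70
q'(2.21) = 149.96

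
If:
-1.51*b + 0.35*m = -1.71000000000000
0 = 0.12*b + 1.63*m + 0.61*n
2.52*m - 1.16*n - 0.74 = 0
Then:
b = 1.15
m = 0.08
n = -0.45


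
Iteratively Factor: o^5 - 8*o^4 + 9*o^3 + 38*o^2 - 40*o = (o - 5)*(o^4 - 3*o^3 - 6*o^2 + 8*o) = (o - 5)*(o + 2)*(o^3 - 5*o^2 + 4*o) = (o - 5)*(o - 1)*(o + 2)*(o^2 - 4*o) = o*(o - 5)*(o - 1)*(o + 2)*(o - 4)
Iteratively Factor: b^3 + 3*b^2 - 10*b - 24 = (b + 4)*(b^2 - b - 6) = (b - 3)*(b + 4)*(b + 2)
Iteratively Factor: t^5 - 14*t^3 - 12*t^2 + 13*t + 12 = (t - 4)*(t^4 + 4*t^3 + 2*t^2 - 4*t - 3) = (t - 4)*(t - 1)*(t^3 + 5*t^2 + 7*t + 3) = (t - 4)*(t - 1)*(t + 3)*(t^2 + 2*t + 1) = (t - 4)*(t - 1)*(t + 1)*(t + 3)*(t + 1)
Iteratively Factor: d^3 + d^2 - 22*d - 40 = (d - 5)*(d^2 + 6*d + 8) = (d - 5)*(d + 2)*(d + 4)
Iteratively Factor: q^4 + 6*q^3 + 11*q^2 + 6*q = (q + 3)*(q^3 + 3*q^2 + 2*q) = q*(q + 3)*(q^2 + 3*q + 2) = q*(q + 2)*(q + 3)*(q + 1)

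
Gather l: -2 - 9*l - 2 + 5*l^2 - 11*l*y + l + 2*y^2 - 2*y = 5*l^2 + l*(-11*y - 8) + 2*y^2 - 2*y - 4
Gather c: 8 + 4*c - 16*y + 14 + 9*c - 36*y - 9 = 13*c - 52*y + 13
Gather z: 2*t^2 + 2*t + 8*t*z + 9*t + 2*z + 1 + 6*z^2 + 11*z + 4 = 2*t^2 + 11*t + 6*z^2 + z*(8*t + 13) + 5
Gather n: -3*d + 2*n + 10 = -3*d + 2*n + 10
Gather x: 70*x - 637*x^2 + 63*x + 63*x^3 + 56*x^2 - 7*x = 63*x^3 - 581*x^2 + 126*x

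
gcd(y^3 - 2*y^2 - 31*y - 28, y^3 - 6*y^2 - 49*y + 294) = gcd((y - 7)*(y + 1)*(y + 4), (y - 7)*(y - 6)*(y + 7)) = y - 7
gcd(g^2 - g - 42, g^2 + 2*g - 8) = 1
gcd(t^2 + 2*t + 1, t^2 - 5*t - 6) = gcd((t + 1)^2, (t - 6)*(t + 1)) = t + 1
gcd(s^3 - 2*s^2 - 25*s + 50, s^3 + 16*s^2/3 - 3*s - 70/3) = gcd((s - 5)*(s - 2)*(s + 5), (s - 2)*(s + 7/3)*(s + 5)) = s^2 + 3*s - 10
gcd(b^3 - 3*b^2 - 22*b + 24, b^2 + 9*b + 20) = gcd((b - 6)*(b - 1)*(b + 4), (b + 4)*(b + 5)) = b + 4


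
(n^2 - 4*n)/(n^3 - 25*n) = (n - 4)/(n^2 - 25)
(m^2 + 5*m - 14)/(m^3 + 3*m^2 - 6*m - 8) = (m + 7)/(m^2 + 5*m + 4)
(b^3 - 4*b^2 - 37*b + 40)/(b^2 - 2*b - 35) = (b^2 - 9*b + 8)/(b - 7)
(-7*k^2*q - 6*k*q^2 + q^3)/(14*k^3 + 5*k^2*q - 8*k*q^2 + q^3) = q/(-2*k + q)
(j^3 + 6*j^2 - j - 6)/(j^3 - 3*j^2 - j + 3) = (j + 6)/(j - 3)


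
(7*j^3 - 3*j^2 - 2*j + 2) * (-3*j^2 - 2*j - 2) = -21*j^5 - 5*j^4 - 2*j^3 + 4*j^2 - 4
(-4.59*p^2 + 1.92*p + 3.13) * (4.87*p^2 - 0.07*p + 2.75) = -22.3533*p^4 + 9.6717*p^3 + 2.4862*p^2 + 5.0609*p + 8.6075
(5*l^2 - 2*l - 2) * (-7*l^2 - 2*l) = -35*l^4 + 4*l^3 + 18*l^2 + 4*l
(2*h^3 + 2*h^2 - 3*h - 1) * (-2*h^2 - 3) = -4*h^5 - 4*h^4 - 4*h^2 + 9*h + 3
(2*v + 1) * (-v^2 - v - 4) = -2*v^3 - 3*v^2 - 9*v - 4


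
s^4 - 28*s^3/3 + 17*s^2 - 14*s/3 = s*(s - 7)*(s - 2)*(s - 1/3)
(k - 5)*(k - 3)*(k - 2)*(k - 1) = k^4 - 11*k^3 + 41*k^2 - 61*k + 30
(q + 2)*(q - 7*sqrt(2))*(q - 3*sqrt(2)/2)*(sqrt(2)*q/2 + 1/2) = sqrt(2)*q^4/2 - 8*q^3 + sqrt(2)*q^3 - 16*q^2 + 25*sqrt(2)*q^2/4 + 21*q/2 + 25*sqrt(2)*q/2 + 21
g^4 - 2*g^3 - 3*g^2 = g^2*(g - 3)*(g + 1)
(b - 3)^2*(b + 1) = b^3 - 5*b^2 + 3*b + 9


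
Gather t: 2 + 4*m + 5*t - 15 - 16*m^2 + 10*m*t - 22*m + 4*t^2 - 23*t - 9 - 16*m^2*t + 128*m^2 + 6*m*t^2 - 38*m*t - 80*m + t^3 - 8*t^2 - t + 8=112*m^2 - 98*m + t^3 + t^2*(6*m - 4) + t*(-16*m^2 - 28*m - 19) - 14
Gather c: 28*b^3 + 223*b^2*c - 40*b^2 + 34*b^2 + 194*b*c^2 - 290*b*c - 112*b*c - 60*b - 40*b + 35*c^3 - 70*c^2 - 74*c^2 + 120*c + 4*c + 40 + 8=28*b^3 - 6*b^2 - 100*b + 35*c^3 + c^2*(194*b - 144) + c*(223*b^2 - 402*b + 124) + 48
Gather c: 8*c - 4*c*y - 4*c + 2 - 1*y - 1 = c*(4 - 4*y) - y + 1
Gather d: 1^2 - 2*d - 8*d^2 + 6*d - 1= -8*d^2 + 4*d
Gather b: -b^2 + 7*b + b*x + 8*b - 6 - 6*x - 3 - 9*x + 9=-b^2 + b*(x + 15) - 15*x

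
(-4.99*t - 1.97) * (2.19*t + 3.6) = -10.9281*t^2 - 22.2783*t - 7.092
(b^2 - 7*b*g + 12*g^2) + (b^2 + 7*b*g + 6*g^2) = 2*b^2 + 18*g^2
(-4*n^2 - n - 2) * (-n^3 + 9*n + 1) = 4*n^5 + n^4 - 34*n^3 - 13*n^2 - 19*n - 2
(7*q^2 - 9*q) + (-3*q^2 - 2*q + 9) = 4*q^2 - 11*q + 9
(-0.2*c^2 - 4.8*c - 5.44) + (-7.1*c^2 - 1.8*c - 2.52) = -7.3*c^2 - 6.6*c - 7.96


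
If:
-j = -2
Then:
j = 2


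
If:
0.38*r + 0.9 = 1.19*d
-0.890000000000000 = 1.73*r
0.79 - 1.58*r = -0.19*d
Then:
No Solution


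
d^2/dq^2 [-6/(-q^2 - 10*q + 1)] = 12*(-q^2 - 10*q + 4*(q + 5)^2 + 1)/(q^2 + 10*q - 1)^3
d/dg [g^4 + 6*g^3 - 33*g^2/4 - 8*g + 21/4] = 4*g^3 + 18*g^2 - 33*g/2 - 8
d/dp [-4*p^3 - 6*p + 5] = -12*p^2 - 6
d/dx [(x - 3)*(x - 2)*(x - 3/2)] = 3*x^2 - 13*x + 27/2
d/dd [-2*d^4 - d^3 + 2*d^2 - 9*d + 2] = -8*d^3 - 3*d^2 + 4*d - 9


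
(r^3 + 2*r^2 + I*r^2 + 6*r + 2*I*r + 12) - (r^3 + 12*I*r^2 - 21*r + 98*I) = 2*r^2 - 11*I*r^2 + 27*r + 2*I*r + 12 - 98*I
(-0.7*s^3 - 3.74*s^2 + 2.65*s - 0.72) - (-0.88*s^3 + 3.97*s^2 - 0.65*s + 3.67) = 0.18*s^3 - 7.71*s^2 + 3.3*s - 4.39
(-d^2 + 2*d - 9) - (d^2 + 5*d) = -2*d^2 - 3*d - 9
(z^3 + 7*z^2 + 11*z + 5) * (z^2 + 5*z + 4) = z^5 + 12*z^4 + 50*z^3 + 88*z^2 + 69*z + 20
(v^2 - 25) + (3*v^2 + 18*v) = 4*v^2 + 18*v - 25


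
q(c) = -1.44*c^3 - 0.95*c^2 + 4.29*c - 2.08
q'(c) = -4.32*c^2 - 1.9*c + 4.29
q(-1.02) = -5.92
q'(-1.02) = 1.73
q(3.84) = -81.15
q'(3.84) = -66.71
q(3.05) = -38.69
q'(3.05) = -41.69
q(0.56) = -0.23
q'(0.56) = 1.87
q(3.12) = -41.68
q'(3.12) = -43.69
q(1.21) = -0.83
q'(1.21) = -4.33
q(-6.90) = 396.14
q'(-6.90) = -188.28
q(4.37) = -121.65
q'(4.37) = -86.51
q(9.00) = -1090.18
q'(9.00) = -362.73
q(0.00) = -2.08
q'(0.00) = 4.29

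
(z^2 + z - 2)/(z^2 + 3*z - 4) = (z + 2)/(z + 4)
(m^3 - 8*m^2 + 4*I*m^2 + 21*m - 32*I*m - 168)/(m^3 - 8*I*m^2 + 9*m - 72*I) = (m^2 + m*(-8 + 7*I) - 56*I)/(m^2 - 5*I*m + 24)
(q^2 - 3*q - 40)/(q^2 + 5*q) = (q - 8)/q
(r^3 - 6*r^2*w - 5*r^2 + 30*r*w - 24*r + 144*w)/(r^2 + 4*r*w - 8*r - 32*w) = (r^2 - 6*r*w + 3*r - 18*w)/(r + 4*w)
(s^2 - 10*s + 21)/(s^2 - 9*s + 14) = (s - 3)/(s - 2)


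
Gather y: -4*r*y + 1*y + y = y*(2 - 4*r)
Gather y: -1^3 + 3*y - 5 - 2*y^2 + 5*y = -2*y^2 + 8*y - 6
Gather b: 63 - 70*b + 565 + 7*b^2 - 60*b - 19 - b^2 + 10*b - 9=6*b^2 - 120*b + 600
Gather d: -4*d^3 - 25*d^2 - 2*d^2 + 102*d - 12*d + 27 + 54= -4*d^3 - 27*d^2 + 90*d + 81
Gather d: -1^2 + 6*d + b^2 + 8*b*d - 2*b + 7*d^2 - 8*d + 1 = b^2 - 2*b + 7*d^2 + d*(8*b - 2)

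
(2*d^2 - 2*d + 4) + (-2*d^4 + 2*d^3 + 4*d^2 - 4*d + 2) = -2*d^4 + 2*d^3 + 6*d^2 - 6*d + 6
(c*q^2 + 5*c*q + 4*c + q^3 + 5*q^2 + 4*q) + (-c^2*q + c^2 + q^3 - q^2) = -c^2*q + c^2 + c*q^2 + 5*c*q + 4*c + 2*q^3 + 4*q^2 + 4*q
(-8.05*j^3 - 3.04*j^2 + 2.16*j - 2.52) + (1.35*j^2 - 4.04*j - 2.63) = -8.05*j^3 - 1.69*j^2 - 1.88*j - 5.15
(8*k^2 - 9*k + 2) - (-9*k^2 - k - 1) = 17*k^2 - 8*k + 3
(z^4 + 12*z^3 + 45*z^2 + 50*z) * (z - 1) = z^5 + 11*z^4 + 33*z^3 + 5*z^2 - 50*z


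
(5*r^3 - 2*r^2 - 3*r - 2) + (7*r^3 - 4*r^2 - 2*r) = 12*r^3 - 6*r^2 - 5*r - 2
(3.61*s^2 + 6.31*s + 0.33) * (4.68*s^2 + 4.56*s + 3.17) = 16.8948*s^4 + 45.9924*s^3 + 41.7617*s^2 + 21.5075*s + 1.0461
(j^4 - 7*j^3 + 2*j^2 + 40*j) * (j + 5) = j^5 - 2*j^4 - 33*j^3 + 50*j^2 + 200*j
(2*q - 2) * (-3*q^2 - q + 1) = -6*q^3 + 4*q^2 + 4*q - 2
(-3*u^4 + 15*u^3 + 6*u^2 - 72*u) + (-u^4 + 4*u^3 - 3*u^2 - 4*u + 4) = -4*u^4 + 19*u^3 + 3*u^2 - 76*u + 4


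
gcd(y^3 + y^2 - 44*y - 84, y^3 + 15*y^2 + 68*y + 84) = y^2 + 8*y + 12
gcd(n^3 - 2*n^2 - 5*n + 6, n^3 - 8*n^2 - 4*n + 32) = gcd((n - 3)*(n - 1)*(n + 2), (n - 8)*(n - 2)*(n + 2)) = n + 2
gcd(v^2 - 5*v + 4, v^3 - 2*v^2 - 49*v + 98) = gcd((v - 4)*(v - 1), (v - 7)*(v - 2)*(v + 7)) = 1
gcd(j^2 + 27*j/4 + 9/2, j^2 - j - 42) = j + 6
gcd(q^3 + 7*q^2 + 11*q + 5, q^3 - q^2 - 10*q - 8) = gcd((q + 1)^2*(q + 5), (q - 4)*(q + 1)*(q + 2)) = q + 1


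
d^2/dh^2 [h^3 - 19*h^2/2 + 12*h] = 6*h - 19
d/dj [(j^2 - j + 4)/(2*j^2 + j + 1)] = (3*j^2 - 14*j - 5)/(4*j^4 + 4*j^3 + 5*j^2 + 2*j + 1)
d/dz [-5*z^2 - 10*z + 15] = -10*z - 10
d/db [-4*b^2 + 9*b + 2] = 9 - 8*b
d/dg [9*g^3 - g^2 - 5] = g*(27*g - 2)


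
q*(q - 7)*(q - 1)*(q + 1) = q^4 - 7*q^3 - q^2 + 7*q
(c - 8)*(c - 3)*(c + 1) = c^3 - 10*c^2 + 13*c + 24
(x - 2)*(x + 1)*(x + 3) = x^3 + 2*x^2 - 5*x - 6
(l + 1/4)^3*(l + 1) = l^4 + 7*l^3/4 + 15*l^2/16 + 13*l/64 + 1/64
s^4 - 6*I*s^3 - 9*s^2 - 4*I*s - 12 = (s - 3*I)*(s - 2*I)^2*(s + I)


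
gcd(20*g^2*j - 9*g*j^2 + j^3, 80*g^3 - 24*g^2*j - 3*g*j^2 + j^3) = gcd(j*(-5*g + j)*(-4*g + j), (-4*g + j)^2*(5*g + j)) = 4*g - j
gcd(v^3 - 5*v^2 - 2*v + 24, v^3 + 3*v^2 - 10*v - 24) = v^2 - v - 6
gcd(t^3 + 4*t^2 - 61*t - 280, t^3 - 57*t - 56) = t^2 - t - 56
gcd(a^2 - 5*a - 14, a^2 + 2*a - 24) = 1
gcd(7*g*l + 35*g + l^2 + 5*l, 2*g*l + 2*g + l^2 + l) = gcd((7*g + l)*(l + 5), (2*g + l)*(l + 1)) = 1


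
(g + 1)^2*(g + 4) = g^3 + 6*g^2 + 9*g + 4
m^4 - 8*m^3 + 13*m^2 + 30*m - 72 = (m - 4)*(m - 3)^2*(m + 2)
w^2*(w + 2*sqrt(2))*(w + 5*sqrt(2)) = w^4 + 7*sqrt(2)*w^3 + 20*w^2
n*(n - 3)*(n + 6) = n^3 + 3*n^2 - 18*n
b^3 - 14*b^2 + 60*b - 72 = (b - 6)^2*(b - 2)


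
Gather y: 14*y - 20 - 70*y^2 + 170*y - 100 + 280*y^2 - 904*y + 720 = 210*y^2 - 720*y + 600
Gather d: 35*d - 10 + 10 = 35*d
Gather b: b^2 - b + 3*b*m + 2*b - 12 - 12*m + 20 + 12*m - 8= b^2 + b*(3*m + 1)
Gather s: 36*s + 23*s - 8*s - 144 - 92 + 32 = 51*s - 204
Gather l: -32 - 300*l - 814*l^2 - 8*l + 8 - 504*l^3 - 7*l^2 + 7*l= -504*l^3 - 821*l^2 - 301*l - 24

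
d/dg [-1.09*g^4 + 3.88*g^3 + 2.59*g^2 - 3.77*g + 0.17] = -4.36*g^3 + 11.64*g^2 + 5.18*g - 3.77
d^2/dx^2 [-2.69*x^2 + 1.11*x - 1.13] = -5.38000000000000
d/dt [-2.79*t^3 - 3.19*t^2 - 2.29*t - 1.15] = -8.37*t^2 - 6.38*t - 2.29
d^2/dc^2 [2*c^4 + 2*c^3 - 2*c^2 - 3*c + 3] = 24*c^2 + 12*c - 4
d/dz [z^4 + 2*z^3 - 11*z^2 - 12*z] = 4*z^3 + 6*z^2 - 22*z - 12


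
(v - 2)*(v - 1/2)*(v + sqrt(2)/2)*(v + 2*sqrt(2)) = v^4 - 5*v^3/2 + 5*sqrt(2)*v^3/2 - 25*sqrt(2)*v^2/4 + 3*v^2 - 5*v + 5*sqrt(2)*v/2 + 2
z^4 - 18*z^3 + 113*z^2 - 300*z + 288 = (z - 8)*(z - 4)*(z - 3)^2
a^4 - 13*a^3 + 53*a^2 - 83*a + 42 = (a - 7)*(a - 3)*(a - 2)*(a - 1)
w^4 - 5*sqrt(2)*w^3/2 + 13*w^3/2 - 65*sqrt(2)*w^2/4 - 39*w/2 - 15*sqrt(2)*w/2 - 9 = (w + 1/2)*(w + 6)*(w - 3*sqrt(2))*(w + sqrt(2)/2)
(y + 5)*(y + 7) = y^2 + 12*y + 35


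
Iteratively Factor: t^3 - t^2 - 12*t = (t - 4)*(t^2 + 3*t) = (t - 4)*(t + 3)*(t)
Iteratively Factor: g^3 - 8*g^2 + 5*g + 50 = (g + 2)*(g^2 - 10*g + 25) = (g - 5)*(g + 2)*(g - 5)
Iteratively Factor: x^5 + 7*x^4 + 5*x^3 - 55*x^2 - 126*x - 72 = (x + 3)*(x^4 + 4*x^3 - 7*x^2 - 34*x - 24) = (x + 2)*(x + 3)*(x^3 + 2*x^2 - 11*x - 12) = (x - 3)*(x + 2)*(x + 3)*(x^2 + 5*x + 4) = (x - 3)*(x + 2)*(x + 3)*(x + 4)*(x + 1)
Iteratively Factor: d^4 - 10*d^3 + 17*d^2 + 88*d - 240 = (d - 5)*(d^3 - 5*d^2 - 8*d + 48) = (d - 5)*(d - 4)*(d^2 - d - 12) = (d - 5)*(d - 4)^2*(d + 3)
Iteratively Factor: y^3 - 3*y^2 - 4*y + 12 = (y + 2)*(y^2 - 5*y + 6) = (y - 3)*(y + 2)*(y - 2)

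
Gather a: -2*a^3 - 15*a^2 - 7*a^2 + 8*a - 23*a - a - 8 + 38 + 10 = -2*a^3 - 22*a^2 - 16*a + 40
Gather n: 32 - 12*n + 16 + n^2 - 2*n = n^2 - 14*n + 48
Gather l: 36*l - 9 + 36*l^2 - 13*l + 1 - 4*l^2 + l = 32*l^2 + 24*l - 8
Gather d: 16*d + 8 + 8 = 16*d + 16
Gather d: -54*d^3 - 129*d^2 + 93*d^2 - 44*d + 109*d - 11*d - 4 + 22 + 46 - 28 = -54*d^3 - 36*d^2 + 54*d + 36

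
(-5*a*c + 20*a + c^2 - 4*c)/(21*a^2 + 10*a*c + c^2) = (-5*a*c + 20*a + c^2 - 4*c)/(21*a^2 + 10*a*c + c^2)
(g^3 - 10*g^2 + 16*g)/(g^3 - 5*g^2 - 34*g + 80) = g/(g + 5)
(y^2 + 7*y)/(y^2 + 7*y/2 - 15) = 2*y*(y + 7)/(2*y^2 + 7*y - 30)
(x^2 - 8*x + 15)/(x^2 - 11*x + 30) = (x - 3)/(x - 6)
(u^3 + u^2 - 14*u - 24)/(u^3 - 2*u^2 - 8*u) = (u + 3)/u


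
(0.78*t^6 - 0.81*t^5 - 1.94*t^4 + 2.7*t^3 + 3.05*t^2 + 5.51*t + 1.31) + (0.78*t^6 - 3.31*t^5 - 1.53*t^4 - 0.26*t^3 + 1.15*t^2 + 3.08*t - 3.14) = 1.56*t^6 - 4.12*t^5 - 3.47*t^4 + 2.44*t^3 + 4.2*t^2 + 8.59*t - 1.83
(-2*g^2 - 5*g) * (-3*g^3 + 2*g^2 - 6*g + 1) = 6*g^5 + 11*g^4 + 2*g^3 + 28*g^2 - 5*g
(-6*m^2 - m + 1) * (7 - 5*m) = 30*m^3 - 37*m^2 - 12*m + 7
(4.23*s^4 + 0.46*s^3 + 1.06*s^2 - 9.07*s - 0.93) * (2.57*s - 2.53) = 10.8711*s^5 - 9.5197*s^4 + 1.5604*s^3 - 25.9917*s^2 + 20.557*s + 2.3529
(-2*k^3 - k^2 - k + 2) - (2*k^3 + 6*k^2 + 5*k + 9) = -4*k^3 - 7*k^2 - 6*k - 7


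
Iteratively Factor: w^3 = (w)*(w^2) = w^2*(w)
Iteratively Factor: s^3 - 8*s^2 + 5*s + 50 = (s + 2)*(s^2 - 10*s + 25) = (s - 5)*(s + 2)*(s - 5)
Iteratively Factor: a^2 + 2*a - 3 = (a - 1)*(a + 3)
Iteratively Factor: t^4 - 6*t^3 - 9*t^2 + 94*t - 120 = (t - 5)*(t^3 - t^2 - 14*t + 24) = (t - 5)*(t + 4)*(t^2 - 5*t + 6) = (t - 5)*(t - 3)*(t + 4)*(t - 2)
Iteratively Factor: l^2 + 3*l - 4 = (l - 1)*(l + 4)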